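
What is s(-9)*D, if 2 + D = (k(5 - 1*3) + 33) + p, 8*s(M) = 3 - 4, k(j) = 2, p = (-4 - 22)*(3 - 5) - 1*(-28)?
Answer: -113/8 ≈ -14.125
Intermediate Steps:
p = 80 (p = -26*(-2) + 28 = 52 + 28 = 80)
s(M) = -1/8 (s(M) = (3 - 4)/8 = (1/8)*(-1) = -1/8)
D = 113 (D = -2 + ((2 + 33) + 80) = -2 + (35 + 80) = -2 + 115 = 113)
s(-9)*D = -1/8*113 = -113/8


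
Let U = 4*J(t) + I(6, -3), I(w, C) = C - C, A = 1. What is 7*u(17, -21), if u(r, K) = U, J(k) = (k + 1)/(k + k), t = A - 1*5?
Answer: 21/2 ≈ 10.500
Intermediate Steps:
t = -4 (t = 1 - 1*5 = 1 - 5 = -4)
I(w, C) = 0
J(k) = (1 + k)/(2*k) (J(k) = (1 + k)/((2*k)) = (1 + k)*(1/(2*k)) = (1 + k)/(2*k))
U = 3/2 (U = 4*((1/2)*(1 - 4)/(-4)) + 0 = 4*((1/2)*(-1/4)*(-3)) + 0 = 4*(3/8) + 0 = 3/2 + 0 = 3/2 ≈ 1.5000)
u(r, K) = 3/2
7*u(17, -21) = 7*(3/2) = 21/2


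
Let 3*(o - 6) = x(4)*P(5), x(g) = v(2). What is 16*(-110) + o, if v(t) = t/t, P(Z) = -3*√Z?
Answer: -1754 - √5 ≈ -1756.2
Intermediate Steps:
v(t) = 1
x(g) = 1
o = 6 - √5 (o = 6 + (1*(-3*√5))/3 = 6 + (-3*√5)/3 = 6 - √5 ≈ 3.7639)
16*(-110) + o = 16*(-110) + (6 - √5) = -1760 + (6 - √5) = -1754 - √5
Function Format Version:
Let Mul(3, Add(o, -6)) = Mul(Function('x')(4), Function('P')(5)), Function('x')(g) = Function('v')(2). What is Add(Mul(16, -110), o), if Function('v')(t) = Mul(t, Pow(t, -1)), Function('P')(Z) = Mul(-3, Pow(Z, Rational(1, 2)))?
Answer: Add(-1754, Mul(-1, Pow(5, Rational(1, 2)))) ≈ -1756.2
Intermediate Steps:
Function('v')(t) = 1
Function('x')(g) = 1
o = Add(6, Mul(-1, Pow(5, Rational(1, 2)))) (o = Add(6, Mul(Rational(1, 3), Mul(1, Mul(-3, Pow(5, Rational(1, 2)))))) = Add(6, Mul(Rational(1, 3), Mul(-3, Pow(5, Rational(1, 2))))) = Add(6, Mul(-1, Pow(5, Rational(1, 2)))) ≈ 3.7639)
Add(Mul(16, -110), o) = Add(Mul(16, -110), Add(6, Mul(-1, Pow(5, Rational(1, 2))))) = Add(-1760, Add(6, Mul(-1, Pow(5, Rational(1, 2))))) = Add(-1754, Mul(-1, Pow(5, Rational(1, 2))))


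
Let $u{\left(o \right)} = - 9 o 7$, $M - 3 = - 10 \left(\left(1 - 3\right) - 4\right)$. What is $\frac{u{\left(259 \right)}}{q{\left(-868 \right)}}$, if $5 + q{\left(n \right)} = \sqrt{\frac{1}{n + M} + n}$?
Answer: $\frac{7297325}{79874} + \frac{1813 i \sqrt{562486505}}{79874} \approx 91.36 + 538.33 i$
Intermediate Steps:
$M = 63$ ($M = 3 - 10 \left(\left(1 - 3\right) - 4\right) = 3 - 10 \left(-2 - 4\right) = 3 - -60 = 3 + 60 = 63$)
$u{\left(o \right)} = - 63 o$
$q{\left(n \right)} = -5 + \sqrt{n + \frac{1}{63 + n}}$ ($q{\left(n \right)} = -5 + \sqrt{\frac{1}{n + 63} + n} = -5 + \sqrt{\frac{1}{63 + n} + n} = -5 + \sqrt{n + \frac{1}{63 + n}}$)
$\frac{u{\left(259 \right)}}{q{\left(-868 \right)}} = \frac{\left(-63\right) 259}{-5 + \sqrt{\frac{1 - 868 \left(63 - 868\right)}{63 - 868}}} = - \frac{16317}{-5 + \sqrt{\frac{1 - -698740}{-805}}} = - \frac{16317}{-5 + \sqrt{- \frac{1 + 698740}{805}}} = - \frac{16317}{-5 + \sqrt{\left(- \frac{1}{805}\right) 698741}} = - \frac{16317}{-5 + \sqrt{- \frac{698741}{805}}} = - \frac{16317}{-5 + \frac{i \sqrt{562486505}}{805}}$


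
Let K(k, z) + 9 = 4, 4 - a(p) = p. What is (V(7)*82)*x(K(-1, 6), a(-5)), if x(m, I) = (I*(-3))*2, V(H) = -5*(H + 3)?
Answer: 221400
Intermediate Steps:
a(p) = 4 - p
V(H) = -15 - 5*H (V(H) = -5*(3 + H) = -15 - 5*H)
K(k, z) = -5 (K(k, z) = -9 + 4 = -5)
x(m, I) = -6*I (x(m, I) = -3*I*2 = -6*I)
(V(7)*82)*x(K(-1, 6), a(-5)) = ((-15 - 5*7)*82)*(-6*(4 - 1*(-5))) = ((-15 - 35)*82)*(-6*(4 + 5)) = (-50*82)*(-6*9) = -4100*(-54) = 221400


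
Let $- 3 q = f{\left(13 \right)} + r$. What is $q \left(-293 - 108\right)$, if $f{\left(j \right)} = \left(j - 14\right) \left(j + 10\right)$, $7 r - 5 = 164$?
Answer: $\frac{3208}{21} \approx 152.76$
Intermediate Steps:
$r = \frac{169}{7}$ ($r = \frac{5}{7} + \frac{1}{7} \cdot 164 = \frac{5}{7} + \frac{164}{7} = \frac{169}{7} \approx 24.143$)
$f{\left(j \right)} = \left(-14 + j\right) \left(10 + j\right)$
$q = - \frac{8}{21}$ ($q = - \frac{\left(-140 + 13^{2} - 52\right) + \frac{169}{7}}{3} = - \frac{\left(-140 + 169 - 52\right) + \frac{169}{7}}{3} = - \frac{-23 + \frac{169}{7}}{3} = \left(- \frac{1}{3}\right) \frac{8}{7} = - \frac{8}{21} \approx -0.38095$)
$q \left(-293 - 108\right) = - \frac{8 \left(-293 - 108\right)}{21} = \left(- \frac{8}{21}\right) \left(-401\right) = \frac{3208}{21}$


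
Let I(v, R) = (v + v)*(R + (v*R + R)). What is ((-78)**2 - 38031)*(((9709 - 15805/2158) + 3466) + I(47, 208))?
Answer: -66957187906263/2158 ≈ -3.1027e+10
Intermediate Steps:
I(v, R) = 2*v*(2*R + R*v) (I(v, R) = (2*v)*(R + (R*v + R)) = (2*v)*(R + (R + R*v)) = (2*v)*(2*R + R*v) = 2*v*(2*R + R*v))
((-78)**2 - 38031)*(((9709 - 15805/2158) + 3466) + I(47, 208)) = ((-78)**2 - 38031)*(((9709 - 15805/2158) + 3466) + 2*208*47*(2 + 47)) = (6084 - 38031)*(((9709 - 15805*1/2158) + 3466) + 2*208*47*49) = -31947*(((9709 - 15805/2158) + 3466) + 958048) = -31947*((20936217/2158 + 3466) + 958048) = -31947*(28415845/2158 + 958048) = -31947*2095883429/2158 = -66957187906263/2158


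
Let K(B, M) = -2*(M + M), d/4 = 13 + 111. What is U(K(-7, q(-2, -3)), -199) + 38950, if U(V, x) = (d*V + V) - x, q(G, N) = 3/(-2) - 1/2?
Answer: 43125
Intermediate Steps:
d = 496 (d = 4*(13 + 111) = 4*124 = 496)
q(G, N) = -2 (q(G, N) = 3*(-½) - 1*½ = -3/2 - ½ = -2)
K(B, M) = -4*M
U(V, x) = -x + 497*V (U(V, x) = (496*V + V) - x = 497*V - x = -x + 497*V)
U(K(-7, q(-2, -3)), -199) + 38950 = (-1*(-199) + 497*(-4*(-2))) + 38950 = (199 + 497*8) + 38950 = (199 + 3976) + 38950 = 4175 + 38950 = 43125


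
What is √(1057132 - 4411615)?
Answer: 11*I*√27723 ≈ 1831.5*I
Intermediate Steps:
√(1057132 - 4411615) = √(-3354483) = 11*I*√27723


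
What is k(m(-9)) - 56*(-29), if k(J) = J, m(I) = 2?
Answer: 1626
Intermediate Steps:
k(m(-9)) - 56*(-29) = 2 - 56*(-29) = 2 + 1624 = 1626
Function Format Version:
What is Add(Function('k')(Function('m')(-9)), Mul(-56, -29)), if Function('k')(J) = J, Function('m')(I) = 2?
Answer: 1626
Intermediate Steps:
Add(Function('k')(Function('m')(-9)), Mul(-56, -29)) = Add(2, Mul(-56, -29)) = Add(2, 1624) = 1626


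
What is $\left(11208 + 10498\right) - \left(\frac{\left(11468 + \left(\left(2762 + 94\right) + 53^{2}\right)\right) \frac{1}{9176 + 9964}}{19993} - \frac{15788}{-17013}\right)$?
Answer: $\frac{47102154940541357}{2170098999420} \approx 21705.0$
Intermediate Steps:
$\left(11208 + 10498\right) - \left(\frac{\left(11468 + \left(\left(2762 + 94\right) + 53^{2}\right)\right) \frac{1}{9176 + 9964}}{19993} - \frac{15788}{-17013}\right) = 21706 - \left(\frac{11468 + \left(2856 + 2809\right)}{19140} \cdot \frac{1}{19993} - - \frac{15788}{17013}\right) = 21706 - \left(\left(11468 + 5665\right) \frac{1}{19140} \cdot \frac{1}{19993} + \frac{15788}{17013}\right) = 21706 - \left(17133 \cdot \frac{1}{19140} \cdot \frac{1}{19993} + \frac{15788}{17013}\right) = 21706 - \left(\frac{5711}{6380} \cdot \frac{1}{19993} + \frac{15788}{17013}\right) = 21706 - \left(\frac{5711}{127555340} + \frac{15788}{17013}\right) = 21706 - \frac{2013940869163}{2170098999420} = \frac{47102154940541357}{2170098999420}$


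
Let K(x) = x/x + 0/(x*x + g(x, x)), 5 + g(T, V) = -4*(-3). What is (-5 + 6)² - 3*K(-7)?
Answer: -2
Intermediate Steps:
g(T, V) = 7 (g(T, V) = -5 - 4*(-3) = -5 + 12 = 7)
K(x) = 1 (K(x) = x/x + 0/(x*x + 7) = 1 + 0/(x² + 7) = 1 + 0/(7 + x²) = 1 + 0 = 1)
(-5 + 6)² - 3*K(-7) = (-5 + 6)² - 3*1 = 1² - 3 = 1 - 3 = -2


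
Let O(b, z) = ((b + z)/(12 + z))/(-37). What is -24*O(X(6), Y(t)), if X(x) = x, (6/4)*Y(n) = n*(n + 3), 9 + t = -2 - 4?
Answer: 252/407 ≈ 0.61916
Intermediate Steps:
t = -15 (t = -9 + (-2 - 4) = -9 - 6 = -15)
Y(n) = 2*n*(3 + n)/3 (Y(n) = 2*(n*(n + 3))/3 = 2*(n*(3 + n))/3 = 2*n*(3 + n)/3)
O(b, z) = -(b + z)/(37*(12 + z)) (O(b, z) = ((b + z)/(12 + z))*(-1/37) = -(b + z)/(37*(12 + z)))
-24*O(X(6), Y(t)) = -24*(-1*6 - 2*(-15)*(3 - 15)/3)/(37*(12 + (⅔)*(-15)*(3 - 15))) = -24*(-6 - 2*(-15)*(-12)/3)/(37*(12 + (⅔)*(-15)*(-12))) = -24*(-6 - 1*120)/(37*(12 + 120)) = -24*(-6 - 120)/(37*132) = -24*(-126)/(37*132) = -24*(-21/814) = 252/407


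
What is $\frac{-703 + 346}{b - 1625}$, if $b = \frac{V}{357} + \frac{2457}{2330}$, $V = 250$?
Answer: $\frac{296956170}{1350231601} \approx 0.21993$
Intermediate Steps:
$b = \frac{1459649}{831810}$ ($b = \frac{250}{357} + \frac{2457}{2330} = \frac{1459649}{831810} \approx 1.7548$)
$\frac{-703 + 346}{b - 1625} = \frac{-703 + 346}{\frac{1459649}{831810} - 1625} = - \frac{357}{- \frac{1350231601}{831810}} = \left(-357\right) \left(- \frac{831810}{1350231601}\right) = \frac{296956170}{1350231601}$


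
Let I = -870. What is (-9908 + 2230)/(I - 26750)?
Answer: 3839/13810 ≈ 0.27799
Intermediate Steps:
(-9908 + 2230)/(I - 26750) = (-9908 + 2230)/(-870 - 26750) = -7678/(-27620) = -7678*(-1/27620) = 3839/13810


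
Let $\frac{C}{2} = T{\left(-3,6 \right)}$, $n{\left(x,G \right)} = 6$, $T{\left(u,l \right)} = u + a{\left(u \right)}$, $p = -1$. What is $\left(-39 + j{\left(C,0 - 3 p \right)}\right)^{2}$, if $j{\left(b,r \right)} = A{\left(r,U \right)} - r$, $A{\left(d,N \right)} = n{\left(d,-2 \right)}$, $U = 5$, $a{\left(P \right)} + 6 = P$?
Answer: $1296$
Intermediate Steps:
$a{\left(P \right)} = -6 + P$
$T{\left(u,l \right)} = -6 + 2 u$ ($T{\left(u,l \right)} = u + \left(-6 + u\right) = -6 + 2 u$)
$A{\left(d,N \right)} = 6$
$C = -24$ ($C = 2 \left(-6 + 2 \left(-3\right)\right) = 2 \left(-6 - 6\right) = 2 \left(-12\right) = -24$)
$j{\left(b,r \right)} = 6 - r$
$\left(-39 + j{\left(C,0 - 3 p \right)}\right)^{2} = \left(-39 + \left(6 - \left(0 - -3\right)\right)\right)^{2} = \left(-39 + \left(6 - \left(0 + 3\right)\right)\right)^{2} = \left(-39 + \left(6 - 3\right)\right)^{2} = \left(-39 + 3\right)^{2} = \left(-36\right)^{2} = 1296$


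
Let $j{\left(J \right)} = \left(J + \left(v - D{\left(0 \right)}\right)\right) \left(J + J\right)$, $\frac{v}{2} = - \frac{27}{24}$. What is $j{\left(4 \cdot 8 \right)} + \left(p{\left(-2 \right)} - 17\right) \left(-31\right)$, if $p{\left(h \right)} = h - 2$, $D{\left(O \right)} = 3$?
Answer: $2363$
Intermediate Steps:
$v = - \frac{9}{4}$ ($v = 2 \left(- \frac{27}{24}\right) = 2 \left(\left(-27\right) \frac{1}{24}\right) = 2 \left(- \frac{9}{8}\right) = - \frac{9}{4} \approx -2.25$)
$p{\left(h \right)} = -2 + h$ ($p{\left(h \right)} = h - 2 = -2 + h$)
$j{\left(J \right)} = 2 J \left(- \frac{21}{4} + J\right)$ ($j{\left(J \right)} = \left(J - \frac{21}{4}\right) \left(J + J\right) = \left(J - \frac{21}{4}\right) 2 J = \left(- \frac{21}{4} + J\right) 2 J = 2 J \left(- \frac{21}{4} + J\right)$)
$j{\left(4 \cdot 8 \right)} + \left(p{\left(-2 \right)} - 17\right) \left(-31\right) = \frac{4 \cdot 8 \left(-21 + 4 \cdot 4 \cdot 8\right)}{2} + \left(\left(-2 - 2\right) - 17\right) \left(-31\right) = \frac{1}{2} \cdot 32 \left(-21 + 4 \cdot 32\right) + \left(-4 - 17\right) \left(-31\right) = \frac{1}{2} \cdot 32 \left(-21 + 128\right) - -651 = \frac{1}{2} \cdot 32 \cdot 107 + 651 = 1712 + 651 = 2363$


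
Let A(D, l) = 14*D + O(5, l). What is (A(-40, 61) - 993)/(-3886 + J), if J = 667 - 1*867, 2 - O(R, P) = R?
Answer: 778/2043 ≈ 0.38081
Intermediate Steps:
O(R, P) = 2 - R
A(D, l) = -3 + 14*D (A(D, l) = 14*D + (2 - 1*5) = 14*D + (2 - 5) = 14*D - 3 = -3 + 14*D)
J = -200 (J = 667 - 867 = -200)
(A(-40, 61) - 993)/(-3886 + J) = ((-3 + 14*(-40)) - 993)/(-3886 - 200) = ((-3 - 560) - 993)/(-4086) = (-563 - 993)*(-1/4086) = -1556*(-1/4086) = 778/2043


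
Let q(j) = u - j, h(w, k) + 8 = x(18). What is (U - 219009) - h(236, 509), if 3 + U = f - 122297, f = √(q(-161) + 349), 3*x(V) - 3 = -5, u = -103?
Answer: -1023901/3 + √407 ≈ -3.4128e+5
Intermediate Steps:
x(V) = -⅔ (x(V) = 1 + (⅓)*(-5) = 1 - 5/3 = -⅔)
h(w, k) = -26/3 (h(w, k) = -8 - ⅔ = -26/3)
q(j) = -103 - j
f = √407 (f = √((-103 - 1*(-161)) + 349) = √((-103 + 161) + 349) = √(58 + 349) = √407 ≈ 20.174)
U = -122300 + √407 (U = -3 + (√407 - 122297) = -3 + (-122297 + √407) = -122300 + √407 ≈ -1.2228e+5)
(U - 219009) - h(236, 509) = ((-122300 + √407) - 219009) - 1*(-26/3) = (-341309 + √407) + 26/3 = -1023901/3 + √407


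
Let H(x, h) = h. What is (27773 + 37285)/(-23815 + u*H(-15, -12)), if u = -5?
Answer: -65058/23755 ≈ -2.7387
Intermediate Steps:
(27773 + 37285)/(-23815 + u*H(-15, -12)) = (27773 + 37285)/(-23815 - 5*(-12)) = 65058/(-23815 + 60) = 65058/(-23755) = 65058*(-1/23755) = -65058/23755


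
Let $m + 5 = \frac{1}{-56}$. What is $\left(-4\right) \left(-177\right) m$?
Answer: $- \frac{49737}{14} \approx -3552.6$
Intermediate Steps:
$m = - \frac{281}{56}$ ($m = -5 + \frac{1}{-56} = -5 - \frac{1}{56} = - \frac{281}{56} \approx -5.0179$)
$\left(-4\right) \left(-177\right) m = \left(-4\right) \left(-177\right) \left(- \frac{281}{56}\right) = 708 \left(- \frac{281}{56}\right) = - \frac{49737}{14}$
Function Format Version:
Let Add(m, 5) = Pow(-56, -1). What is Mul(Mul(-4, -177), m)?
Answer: Rational(-49737, 14) ≈ -3552.6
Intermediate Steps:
m = Rational(-281, 56) (m = Add(-5, Pow(-56, -1)) = Add(-5, Rational(-1, 56)) = Rational(-281, 56) ≈ -5.0179)
Mul(Mul(-4, -177), m) = Mul(Mul(-4, -177), Rational(-281, 56)) = Mul(708, Rational(-281, 56)) = Rational(-49737, 14)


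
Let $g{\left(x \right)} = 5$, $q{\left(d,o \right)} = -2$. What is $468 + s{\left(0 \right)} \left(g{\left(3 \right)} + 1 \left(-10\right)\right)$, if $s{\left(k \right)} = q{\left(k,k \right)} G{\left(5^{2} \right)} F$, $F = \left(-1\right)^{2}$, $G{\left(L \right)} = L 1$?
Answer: $718$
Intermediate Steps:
$G{\left(L \right)} = L$
$F = 1$
$s{\left(k \right)} = -50$ ($s{\left(k \right)} = - 2 \cdot 5^{2} \cdot 1 = \left(-2\right) 25 \cdot 1 = \left(-50\right) 1 = -50$)
$468 + s{\left(0 \right)} \left(g{\left(3 \right)} + 1 \left(-10\right)\right) = 468 - 50 \left(5 + 1 \left(-10\right)\right) = 468 - 50 \left(5 - 10\right) = 468 - -250 = 468 + 250 = 718$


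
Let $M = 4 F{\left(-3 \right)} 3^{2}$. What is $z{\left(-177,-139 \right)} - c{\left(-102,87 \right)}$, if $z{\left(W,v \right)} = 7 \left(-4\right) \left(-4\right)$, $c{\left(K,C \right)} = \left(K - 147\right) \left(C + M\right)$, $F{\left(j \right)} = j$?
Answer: $-5117$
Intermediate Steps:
$M = -108$ ($M = 4 \left(-3\right) 3^{2} = \left(-12\right) 9 = -108$)
$c{\left(K,C \right)} = \left(-147 + K\right) \left(-108 + C\right)$ ($c{\left(K,C \right)} = \left(K - 147\right) \left(C - 108\right) = \left(-147 + K\right) \left(-108 + C\right)$)
$z{\left(W,v \right)} = 112$ ($z{\left(W,v \right)} = \left(-28\right) \left(-4\right) = 112$)
$z{\left(-177,-139 \right)} - c{\left(-102,87 \right)} = 112 - \left(15876 - 12789 - -11016 + 87 \left(-102\right)\right) = 112 - \left(15876 - 12789 + 11016 - 8874\right) = 112 - 5229 = -5117$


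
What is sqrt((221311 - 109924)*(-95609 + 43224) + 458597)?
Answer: I*sqrt(5834549398) ≈ 76384.0*I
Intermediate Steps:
sqrt((221311 - 109924)*(-95609 + 43224) + 458597) = sqrt(111387*(-52385) + 458597) = sqrt(-5835007995 + 458597) = sqrt(-5834549398) = I*sqrt(5834549398)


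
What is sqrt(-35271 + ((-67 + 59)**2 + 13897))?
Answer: I*sqrt(21310) ≈ 145.98*I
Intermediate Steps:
sqrt(-35271 + ((-67 + 59)**2 + 13897)) = sqrt(-35271 + ((-8)**2 + 13897)) = sqrt(-35271 + (64 + 13897)) = sqrt(-35271 + 13961) = sqrt(-21310) = I*sqrt(21310)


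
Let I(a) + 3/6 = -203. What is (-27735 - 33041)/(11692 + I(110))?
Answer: -121552/22977 ≈ -5.2902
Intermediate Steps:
I(a) = -407/2 (I(a) = -½ - 203 = -407/2)
(-27735 - 33041)/(11692 + I(110)) = (-27735 - 33041)/(11692 - 407/2) = -60776/22977/2 = -60776*2/22977 = -121552/22977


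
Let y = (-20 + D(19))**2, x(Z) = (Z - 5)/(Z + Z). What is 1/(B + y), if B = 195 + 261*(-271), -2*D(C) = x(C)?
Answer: -1444/101265695 ≈ -1.4260e-5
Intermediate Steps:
x(Z) = (-5 + Z)/(2*Z) (x(Z) = (-5 + Z)/((2*Z)) = (-5 + Z)*(1/(2*Z)) = (-5 + Z)/(2*Z))
D(C) = -(-5 + C)/(4*C)
y = 588289/1444 (y = (-20 + (1/4)*(5 - 1*19)/19)**2 = (-20 + (1/4)*(1/19)*(5 - 19))**2 = (-20 + (1/4)*(1/19)*(-14))**2 = (-20 - 7/38)**2 = (-767/38)**2 = 588289/1444 ≈ 407.40)
B = -70536 (B = 195 - 70731 = -70536)
1/(B + y) = 1/(-70536 + 588289/1444) = 1/(-101265695/1444) = -1444/101265695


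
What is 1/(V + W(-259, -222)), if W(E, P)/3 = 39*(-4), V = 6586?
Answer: 1/6118 ≈ 0.00016345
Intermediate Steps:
W(E, P) = -468 (W(E, P) = 3*(39*(-4)) = 3*(-156) = -468)
1/(V + W(-259, -222)) = 1/(6586 - 468) = 1/6118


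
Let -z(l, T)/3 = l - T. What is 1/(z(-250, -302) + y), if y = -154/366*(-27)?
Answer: -61/8823 ≈ -0.0069138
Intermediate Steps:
y = 693/61 (y = -154*1/366*(-27) = -77/183*(-27) = 693/61 ≈ 11.361)
z(l, T) = -3*l + 3*T (z(l, T) = -3*(l - T) = -3*l + 3*T)
1/(z(-250, -302) + y) = 1/((-3*(-250) + 3*(-302)) + 693/61) = 1/((750 - 906) + 693/61) = 1/(-156 + 693/61) = 1/(-8823/61) = -61/8823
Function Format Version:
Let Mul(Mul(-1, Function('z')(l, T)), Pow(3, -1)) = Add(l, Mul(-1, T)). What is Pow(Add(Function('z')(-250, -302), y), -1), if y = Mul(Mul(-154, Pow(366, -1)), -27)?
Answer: Rational(-61, 8823) ≈ -0.0069138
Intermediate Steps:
y = Rational(693, 61) (y = Mul(Mul(-154, Rational(1, 366)), -27) = Mul(Rational(-77, 183), -27) = Rational(693, 61) ≈ 11.361)
Function('z')(l, T) = Add(Mul(-3, l), Mul(3, T)) (Function('z')(l, T) = Mul(-3, Add(l, Mul(-1, T))) = Add(Mul(-3, l), Mul(3, T)))
Pow(Add(Function('z')(-250, -302), y), -1) = Pow(Add(Add(Mul(-3, -250), Mul(3, -302)), Rational(693, 61)), -1) = Pow(Add(Add(750, -906), Rational(693, 61)), -1) = Pow(Add(-156, Rational(693, 61)), -1) = Pow(Rational(-8823, 61), -1) = Rational(-61, 8823)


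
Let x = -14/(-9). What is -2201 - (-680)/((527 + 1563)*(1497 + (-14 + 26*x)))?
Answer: -6307182787/2865599 ≈ -2201.0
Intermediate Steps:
x = 14/9 (x = -14*(-⅑) = 14/9 ≈ 1.5556)
-2201 - (-680)/((527 + 1563)*(1497 + (-14 + 26*x))) = -2201 - (-680)/((527 + 1563)*(1497 + (-14 + 26*(14/9)))) = -2201 - (-680)/(2090*(1497 + (-14 + 364/9))) = -2201 - (-680)/(2090*(1497 + 238/9)) = -2201 - (-680)/(2090*(13711/9)) = -2201 - (-680)/28655990/9 = -2201 - (-680)*9/28655990 = -2201 - 1*(-612/2865599) = -2201 + 612/2865599 = -6307182787/2865599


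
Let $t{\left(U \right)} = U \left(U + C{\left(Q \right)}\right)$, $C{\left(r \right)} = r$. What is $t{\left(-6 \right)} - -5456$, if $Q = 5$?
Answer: $5462$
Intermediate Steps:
$t{\left(U \right)} = U \left(5 + U\right)$ ($t{\left(U \right)} = U \left(U + 5\right) = U \left(5 + U\right)$)
$t{\left(-6 \right)} - -5456 = - 6 \left(5 - 6\right) - -5456 = \left(-6\right) \left(-1\right) + 5456 = 6 + 5456 = 5462$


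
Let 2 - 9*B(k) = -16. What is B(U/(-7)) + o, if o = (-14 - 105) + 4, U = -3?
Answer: -113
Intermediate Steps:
o = -115 (o = -119 + 4 = -115)
B(k) = 2 (B(k) = 2/9 - 1/9*(-16) = 2/9 + 16/9 = 2)
B(U/(-7)) + o = 2 - 115 = -113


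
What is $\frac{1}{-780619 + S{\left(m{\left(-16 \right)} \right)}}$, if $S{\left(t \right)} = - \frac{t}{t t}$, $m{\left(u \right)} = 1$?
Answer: $- \frac{1}{780620} \approx -1.281 \cdot 10^{-6}$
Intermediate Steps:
$S{\left(t \right)} = - \frac{1}{t}$ ($S{\left(t \right)} = - \frac{t}{t^{2}} = - \frac{1}{t}$)
$\frac{1}{-780619 + S{\left(m{\left(-16 \right)} \right)}} = \frac{1}{-780619 - 1^{-1}} = \frac{1}{-780619 - 1} = \frac{1}{-780620} = - \frac{1}{780620}$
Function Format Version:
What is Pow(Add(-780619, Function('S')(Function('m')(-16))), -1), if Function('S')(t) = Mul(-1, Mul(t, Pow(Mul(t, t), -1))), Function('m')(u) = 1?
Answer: Rational(-1, 780620) ≈ -1.2810e-6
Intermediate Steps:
Function('S')(t) = Mul(-1, Pow(t, -1)) (Function('S')(t) = Mul(-1, Mul(t, Pow(Pow(t, 2), -1))) = Mul(-1, Mul(t, Pow(t, -2))) = Mul(-1, Pow(t, -1)))
Pow(Add(-780619, Function('S')(Function('m')(-16))), -1) = Pow(Add(-780619, Mul(-1, Pow(1, -1))), -1) = Pow(Add(-780619, Mul(-1, 1)), -1) = Pow(Add(-780619, -1), -1) = Pow(-780620, -1) = Rational(-1, 780620)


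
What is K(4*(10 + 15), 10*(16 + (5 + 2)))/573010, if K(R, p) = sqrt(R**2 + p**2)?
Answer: sqrt(629)/57301 ≈ 0.00043769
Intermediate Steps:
K(4*(10 + 15), 10*(16 + (5 + 2)))/573010 = sqrt((4*(10 + 15))**2 + (10*(16 + (5 + 2)))**2)/573010 = sqrt((4*25)**2 + (10*(16 + 7))**2)*(1/573010) = sqrt(100**2 + (10*23)**2)*(1/573010) = sqrt(10000 + 230**2)*(1/573010) = sqrt(10000 + 52900)*(1/573010) = sqrt(62900)*(1/573010) = (10*sqrt(629))*(1/573010) = sqrt(629)/57301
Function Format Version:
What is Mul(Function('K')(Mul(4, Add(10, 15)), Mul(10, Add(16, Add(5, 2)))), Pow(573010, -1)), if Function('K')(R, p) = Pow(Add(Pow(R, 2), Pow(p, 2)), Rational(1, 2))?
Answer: Mul(Rational(1, 57301), Pow(629, Rational(1, 2))) ≈ 0.00043769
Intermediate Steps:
Mul(Function('K')(Mul(4, Add(10, 15)), Mul(10, Add(16, Add(5, 2)))), Pow(573010, -1)) = Mul(Pow(Add(Pow(Mul(4, Add(10, 15)), 2), Pow(Mul(10, Add(16, Add(5, 2))), 2)), Rational(1, 2)), Pow(573010, -1)) = Mul(Pow(Add(Pow(Mul(4, 25), 2), Pow(Mul(10, Add(16, 7)), 2)), Rational(1, 2)), Rational(1, 573010)) = Mul(Pow(Add(Pow(100, 2), Pow(Mul(10, 23), 2)), Rational(1, 2)), Rational(1, 573010)) = Mul(Pow(Add(10000, Pow(230, 2)), Rational(1, 2)), Rational(1, 573010)) = Mul(Pow(Add(10000, 52900), Rational(1, 2)), Rational(1, 573010)) = Mul(Pow(62900, Rational(1, 2)), Rational(1, 573010)) = Mul(Mul(10, Pow(629, Rational(1, 2))), Rational(1, 573010)) = Mul(Rational(1, 57301), Pow(629, Rational(1, 2)))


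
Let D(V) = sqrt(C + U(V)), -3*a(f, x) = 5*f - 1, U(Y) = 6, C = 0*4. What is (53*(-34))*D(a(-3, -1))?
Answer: -1802*sqrt(6) ≈ -4414.0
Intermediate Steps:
C = 0
a(f, x) = 1/3 - 5*f/3 (a(f, x) = -(5*f - 1)/3 = -(-1 + 5*f)/3 = 1/3 - 5*f/3)
D(V) = sqrt(6) (D(V) = sqrt(0 + 6) = sqrt(6))
(53*(-34))*D(a(-3, -1)) = (53*(-34))*sqrt(6) = -1802*sqrt(6)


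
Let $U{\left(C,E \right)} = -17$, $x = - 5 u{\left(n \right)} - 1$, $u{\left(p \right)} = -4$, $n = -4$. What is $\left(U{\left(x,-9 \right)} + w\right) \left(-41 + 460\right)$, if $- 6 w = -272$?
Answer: $\frac{35615}{3} \approx 11872.0$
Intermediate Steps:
$w = \frac{136}{3}$ ($w = \left(- \frac{1}{6}\right) \left(-272\right) = \frac{136}{3} \approx 45.333$)
$x = 19$ ($x = \left(-5\right) \left(-4\right) - 1 = 20 - 1 = 19$)
$\left(U{\left(x,-9 \right)} + w\right) \left(-41 + 460\right) = \left(-17 + \frac{136}{3}\right) \left(-41 + 460\right) = \frac{85}{3} \cdot 419 = \frac{35615}{3}$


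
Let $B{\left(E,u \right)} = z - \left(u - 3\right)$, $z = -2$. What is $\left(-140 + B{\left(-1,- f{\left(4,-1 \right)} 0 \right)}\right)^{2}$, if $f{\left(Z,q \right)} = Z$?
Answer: $19321$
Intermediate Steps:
$B{\left(E,u \right)} = 1 - u$ ($B{\left(E,u \right)} = -2 - \left(u - 3\right) = -2 - \left(-3 + u\right) = 1 - u$)
$\left(-140 + B{\left(-1,- f{\left(4,-1 \right)} 0 \right)}\right)^{2} = \left(-140 + \left(1 - \left(-1\right) 4 \cdot 0\right)\right)^{2} = \left(-140 + \left(1 - \left(-4\right) 0\right)\right)^{2} = \left(-140 + \left(1 - 0\right)\right)^{2} = \left(-140 + \left(1 + 0\right)\right)^{2} = \left(-140 + 1\right)^{2} = \left(-139\right)^{2} = 19321$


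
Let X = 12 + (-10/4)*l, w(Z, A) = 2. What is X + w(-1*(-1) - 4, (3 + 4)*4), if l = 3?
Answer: 13/2 ≈ 6.5000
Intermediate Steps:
X = 9/2 (X = 12 - 10/4*3 = 12 - 10*1/4*3 = 12 - 5/2*3 = 12 - 15/2 = 9/2 ≈ 4.5000)
X + w(-1*(-1) - 4, (3 + 4)*4) = 9/2 + 2 = 13/2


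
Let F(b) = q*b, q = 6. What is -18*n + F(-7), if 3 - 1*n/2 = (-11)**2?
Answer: 4206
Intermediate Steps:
n = -236 (n = 6 - 2*(-11)**2 = 6 - 2*121 = 6 - 242 = -236)
F(b) = 6*b
-18*n + F(-7) = -18*(-236) + 6*(-7) = 4248 - 42 = 4206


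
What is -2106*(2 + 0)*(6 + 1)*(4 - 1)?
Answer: -88452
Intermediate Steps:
-2106*(2 + 0)*(6 + 1)*(4 - 1) = -4212*7*3 = -4212*21 = -2106*42 = -88452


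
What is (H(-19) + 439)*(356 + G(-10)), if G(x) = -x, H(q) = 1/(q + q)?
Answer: 3052623/19 ≈ 1.6066e+5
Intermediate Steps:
H(q) = 1/(2*q)
(H(-19) + 439)*(356 + G(-10)) = ((½)/(-19) + 439)*(356 - 1*(-10)) = ((½)*(-1/19) + 439)*(356 + 10) = (-1/38 + 439)*366 = (16681/38)*366 = 3052623/19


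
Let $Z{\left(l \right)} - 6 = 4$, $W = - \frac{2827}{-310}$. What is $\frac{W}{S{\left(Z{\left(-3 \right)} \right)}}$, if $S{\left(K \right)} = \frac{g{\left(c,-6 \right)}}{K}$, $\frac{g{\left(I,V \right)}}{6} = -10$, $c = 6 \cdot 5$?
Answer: $- \frac{2827}{1860} \approx -1.5199$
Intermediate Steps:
$c = 30$
$g{\left(I,V \right)} = -60$ ($g{\left(I,V \right)} = 6 \left(-10\right) = -60$)
$W = \frac{2827}{310}$ ($W = \left(-2827\right) \left(- \frac{1}{310}\right) = \frac{2827}{310} \approx 9.1194$)
$Z{\left(l \right)} = 10$ ($Z{\left(l \right)} = 6 + 4 = 10$)
$S{\left(K \right)} = - \frac{60}{K}$
$\frac{W}{S{\left(Z{\left(-3 \right)} \right)}} = \frac{2827}{310 \left(- \frac{60}{10}\right)} = \frac{2827}{310 \left(\left(-60\right) \frac{1}{10}\right)} = \frac{2827}{310 \left(-6\right)} = \frac{2827}{310} \left(- \frac{1}{6}\right) = - \frac{2827}{1860}$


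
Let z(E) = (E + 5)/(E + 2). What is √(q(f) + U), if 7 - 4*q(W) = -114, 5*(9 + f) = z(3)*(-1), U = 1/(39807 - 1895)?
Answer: √10869740042/18956 ≈ 5.5000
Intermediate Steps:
z(E) = (5 + E)/(2 + E)
U = 1/37912 ≈ 2.6377e-5
f = -233/25 (f = -9 + (((5 + 3)/(2 + 3))*(-1))/5 = -9 + ((8/5)*(-1))/5 = -9 + (⅕)*(-8/5) = -9 - 8/25 = -233/25 ≈ -9.3200)
q(W) = 121/4 (q(W) = 7/4 - ¼*(-114) = 7/4 + 57/2 = 121/4)
√(q(f) + U) = √(121/4 + 1/37912) = √(1146839/37912) = √10869740042/18956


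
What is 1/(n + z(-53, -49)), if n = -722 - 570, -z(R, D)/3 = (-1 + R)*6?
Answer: -1/320 ≈ -0.0031250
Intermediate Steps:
z(R, D) = 18 - 18*R (z(R, D) = -3*(-1 + R)*6 = -3*(-6 + 6*R) = 18 - 18*R)
n = -1292
1/(n + z(-53, -49)) = 1/(-1292 + (18 - 18*(-53))) = 1/(-1292 + (18 + 954)) = 1/(-1292 + 972) = 1/(-320) = -1/320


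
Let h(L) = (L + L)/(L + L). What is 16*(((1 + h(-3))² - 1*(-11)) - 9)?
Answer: 96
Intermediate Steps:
h(L) = 1 (h(L) = (2*L)/((2*L)) = (2*L)*(1/(2*L)) = 1)
16*(((1 + h(-3))² - 1*(-11)) - 9) = 16*(((1 + 1)² - 1*(-11)) - 9) = 16*((2² + 11) - 9) = 16*((4 + 11) - 9) = 16*(15 - 9) = 16*6 = 96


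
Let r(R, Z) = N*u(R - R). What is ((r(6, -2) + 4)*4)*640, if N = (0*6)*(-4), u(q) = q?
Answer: 10240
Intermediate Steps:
N = 0 (N = 0*(-4) = 0)
r(R, Z) = 0 (r(R, Z) = 0*(R - R) = 0*0 = 0)
((r(6, -2) + 4)*4)*640 = ((0 + 4)*4)*640 = (4*4)*640 = 16*640 = 10240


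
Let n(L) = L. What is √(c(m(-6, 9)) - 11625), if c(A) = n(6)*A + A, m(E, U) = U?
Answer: I*√11562 ≈ 107.53*I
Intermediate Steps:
c(A) = 7*A (c(A) = 6*A + A = 7*A)
√(c(m(-6, 9)) - 11625) = √(7*9 - 11625) = √(63 - 11625) = √(-11562) = I*√11562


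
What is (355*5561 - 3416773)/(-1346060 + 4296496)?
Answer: -721309/1475218 ≈ -0.48895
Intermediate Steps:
(355*5561 - 3416773)/(-1346060 + 4296496) = (1974155 - 3416773)/2950436 = -1442618*1/2950436 = -721309/1475218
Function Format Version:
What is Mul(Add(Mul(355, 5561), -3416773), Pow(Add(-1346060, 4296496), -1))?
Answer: Rational(-721309, 1475218) ≈ -0.48895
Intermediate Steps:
Mul(Add(Mul(355, 5561), -3416773), Pow(Add(-1346060, 4296496), -1)) = Mul(Add(1974155, -3416773), Pow(2950436, -1)) = Mul(-1442618, Rational(1, 2950436)) = Rational(-721309, 1475218)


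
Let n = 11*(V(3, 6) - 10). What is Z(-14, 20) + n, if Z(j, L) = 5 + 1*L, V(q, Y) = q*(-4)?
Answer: -217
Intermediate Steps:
V(q, Y) = -4*q
n = -242 (n = 11*(-4*3 - 10) = 11*(-12 - 10) = 11*(-22) = -242)
Z(j, L) = 5 + L
Z(-14, 20) + n = (5 + 20) - 242 = 25 - 242 = -217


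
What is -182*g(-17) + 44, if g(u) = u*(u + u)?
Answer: -105152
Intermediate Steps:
g(u) = 2*u² (g(u) = u*(2*u) = 2*u²)
-182*g(-17) + 44 = -364*(-17)² + 44 = -364*289 + 44 = -182*578 + 44 = -105196 + 44 = -105152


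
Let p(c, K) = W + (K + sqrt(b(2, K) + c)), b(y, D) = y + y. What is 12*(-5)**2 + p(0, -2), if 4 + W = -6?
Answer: 290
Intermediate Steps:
W = -10 (W = -4 - 6 = -10)
b(y, D) = 2*y
p(c, K) = -10 + K + sqrt(4 + c) (p(c, K) = -10 + (K + sqrt(2*2 + c)) = -10 + (K + sqrt(4 + c)) = -10 + K + sqrt(4 + c))
12*(-5)**2 + p(0, -2) = 12*(-5)**2 + (-10 - 2 + sqrt(4 + 0)) = 12*25 + (-10 - 2 + sqrt(4)) = 300 + (-10 - 2 + 2) = 300 - 10 = 290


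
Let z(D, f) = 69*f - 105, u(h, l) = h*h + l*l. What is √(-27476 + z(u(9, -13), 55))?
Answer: I*√23786 ≈ 154.23*I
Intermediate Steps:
u(h, l) = h² + l²
z(D, f) = -105 + 69*f
√(-27476 + z(u(9, -13), 55)) = √(-27476 + (-105 + 69*55)) = √(-27476 + (-105 + 3795)) = √(-27476 + 3690) = √(-23786) = I*√23786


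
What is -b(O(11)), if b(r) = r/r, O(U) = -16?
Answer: -1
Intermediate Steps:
b(r) = 1
-b(O(11)) = -1*1 = -1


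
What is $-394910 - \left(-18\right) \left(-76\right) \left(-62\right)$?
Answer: $-310094$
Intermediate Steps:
$-394910 - \left(-18\right) \left(-76\right) \left(-62\right) = -394910 - 1368 \left(-62\right) = -394910 - -84816 = -394910 + 84816 = -310094$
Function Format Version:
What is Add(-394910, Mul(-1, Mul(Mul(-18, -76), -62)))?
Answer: -310094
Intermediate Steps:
Add(-394910, Mul(-1, Mul(Mul(-18, -76), -62))) = Add(-394910, Mul(-1, Mul(1368, -62))) = Add(-394910, Mul(-1, -84816)) = Add(-394910, 84816) = -310094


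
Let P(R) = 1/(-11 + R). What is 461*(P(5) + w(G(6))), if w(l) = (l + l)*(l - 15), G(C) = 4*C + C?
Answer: 2488939/6 ≈ 4.1482e+5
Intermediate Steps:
G(C) = 5*C
w(l) = 2*l*(-15 + l) (w(l) = (2*l)*(-15 + l) = 2*l*(-15 + l))
461*(P(5) + w(G(6))) = 461*(1/(-11 + 5) + 2*(5*6)*(-15 + 5*6)) = 461*(1/(-6) + 2*30*(-15 + 30)) = 461*(-⅙ + 2*30*15) = 461*(-⅙ + 900) = 461*(5399/6) = 2488939/6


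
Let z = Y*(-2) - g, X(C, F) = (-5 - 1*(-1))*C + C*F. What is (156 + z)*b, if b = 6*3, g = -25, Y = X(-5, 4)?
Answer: 3258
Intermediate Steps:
X(C, F) = -4*C + C*F (X(C, F) = (-5 + 1)*C + C*F = -4*C + C*F)
Y = 0 (Y = -5*(-4 + 4) = -5*0 = 0)
b = 18
z = 25 (z = 0*(-2) - 1*(-25) = 0 + 25 = 25)
(156 + z)*b = (156 + 25)*18 = 181*18 = 3258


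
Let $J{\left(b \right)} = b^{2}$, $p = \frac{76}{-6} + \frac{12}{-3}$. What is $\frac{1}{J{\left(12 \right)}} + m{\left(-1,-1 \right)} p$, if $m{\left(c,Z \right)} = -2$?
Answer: $\frac{4801}{144} \approx 33.34$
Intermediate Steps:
$p = - \frac{50}{3}$ ($p = 76 \left(- \frac{1}{6}\right) + 12 \left(- \frac{1}{3}\right) = - \frac{38}{3} - 4 = - \frac{50}{3} \approx -16.667$)
$\frac{1}{J{\left(12 \right)}} + m{\left(-1,-1 \right)} p = \frac{1}{12^{2}} - - \frac{100}{3} = \frac{1}{144} + \frac{100}{3} = \frac{4801}{144}$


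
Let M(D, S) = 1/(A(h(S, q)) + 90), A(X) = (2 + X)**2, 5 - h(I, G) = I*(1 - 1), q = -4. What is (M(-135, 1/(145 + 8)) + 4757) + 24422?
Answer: 4055882/139 ≈ 29179.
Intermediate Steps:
h(I, G) = 5 (h(I, G) = 5 - I*(1 - 1) = 5 - I*0 = 5 - 1*0 = 5 + 0 = 5)
M(D, S) = 1/139 (M(D, S) = 1/((2 + 5)**2 + 90) = 1/(7**2 + 90) = 1/(49 + 90) = 1/139)
(M(-135, 1/(145 + 8)) + 4757) + 24422 = (1/139 + 4757) + 24422 = 661224/139 + 24422 = 4055882/139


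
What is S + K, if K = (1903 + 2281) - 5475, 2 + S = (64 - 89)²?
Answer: -668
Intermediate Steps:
S = 623 (S = -2 + (64 - 89)² = -2 + (-25)² = -2 + 625 = 623)
K = -1291 (K = 4184 - 5475 = -1291)
S + K = 623 - 1291 = -668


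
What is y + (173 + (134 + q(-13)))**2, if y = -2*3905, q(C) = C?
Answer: 78626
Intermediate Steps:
y = -7810
y + (173 + (134 + q(-13)))**2 = -7810 + (173 + (134 - 13))**2 = -7810 + (173 + 121)**2 = -7810 + 294**2 = -7810 + 86436 = 78626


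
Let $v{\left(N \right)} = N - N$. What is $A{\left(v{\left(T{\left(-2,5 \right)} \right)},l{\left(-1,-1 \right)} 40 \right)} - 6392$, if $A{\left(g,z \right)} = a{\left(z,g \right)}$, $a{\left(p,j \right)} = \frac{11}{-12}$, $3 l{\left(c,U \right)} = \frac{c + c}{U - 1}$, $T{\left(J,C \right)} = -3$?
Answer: $- \frac{76715}{12} \approx -6392.9$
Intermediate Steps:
$l{\left(c,U \right)} = \frac{2 c}{3 \left(-1 + U\right)}$ ($l{\left(c,U \right)} = \frac{\left(c + c\right) \frac{1}{U - 1}}{3} = \frac{2 c \frac{1}{-1 + U}}{3} = \frac{2 c}{3 \left(-1 + U\right)}$)
$v{\left(N \right)} = 0$
$a{\left(p,j \right)} = - \frac{11}{12}$ ($a{\left(p,j \right)} = 11 \left(- \frac{1}{12}\right) = - \frac{11}{12}$)
$A{\left(g,z \right)} = - \frac{11}{12}$
$A{\left(v{\left(T{\left(-2,5 \right)} \right)},l{\left(-1,-1 \right)} 40 \right)} - 6392 = - \frac{11}{12} - 6392 = - \frac{76715}{12}$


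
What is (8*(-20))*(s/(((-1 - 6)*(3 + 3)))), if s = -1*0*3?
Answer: 0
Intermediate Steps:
s = 0 (s = 0*3 = 0)
(8*(-20))*(s/(((-1 - 6)*(3 + 3)))) = (8*(-20))*(0/(((-1 - 6)*(3 + 3)))) = -0/((-7*6)) = -0/(-42) = -0*(-1)/42 = -160*0 = 0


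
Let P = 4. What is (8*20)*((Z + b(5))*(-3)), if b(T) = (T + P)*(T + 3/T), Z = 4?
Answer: -26112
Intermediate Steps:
b(T) = (4 + T)*(T + 3/T) (b(T) = (T + 4)*(T + 3/T) = (4 + T)*(T + 3/T))
(8*20)*((Z + b(5))*(-3)) = (8*20)*((4 + (3 + 5**2 + 4*5 + 12/5))*(-3)) = 160*((4 + (3 + 25 + 20 + 12*(1/5)))*(-3)) = 160*((4 + (3 + 25 + 20 + 12/5))*(-3)) = 160*((4 + 252/5)*(-3)) = 160*((272/5)*(-3)) = 160*(-816/5) = -26112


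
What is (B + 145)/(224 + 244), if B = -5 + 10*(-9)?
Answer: 25/234 ≈ 0.10684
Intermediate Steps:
B = -95 (B = -5 - 90 = -95)
(B + 145)/(224 + 244) = (-95 + 145)/(224 + 244) = 50/468 = 50*(1/468) = 25/234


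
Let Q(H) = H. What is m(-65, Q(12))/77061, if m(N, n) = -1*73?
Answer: -73/77061 ≈ -0.00094730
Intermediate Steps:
m(N, n) = -73
m(-65, Q(12))/77061 = -73/77061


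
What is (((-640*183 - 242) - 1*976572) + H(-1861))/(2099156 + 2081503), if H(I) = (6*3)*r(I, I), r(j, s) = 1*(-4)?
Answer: -1094006/4180659 ≈ -0.26168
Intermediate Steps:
r(j, s) = -4
H(I) = -72 (H(I) = (6*3)*(-4) = 18*(-4) = -72)
(((-640*183 - 242) - 1*976572) + H(-1861))/(2099156 + 2081503) = (((-640*183 - 242) - 1*976572) - 72)/(2099156 + 2081503) = (((-117120 - 242) - 976572) - 72)/4180659 = ((-117362 - 976572) - 72)*(1/4180659) = (-1093934 - 72)*(1/4180659) = -1094006*1/4180659 = -1094006/4180659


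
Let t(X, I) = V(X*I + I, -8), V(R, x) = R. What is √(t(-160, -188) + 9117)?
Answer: √39009 ≈ 197.51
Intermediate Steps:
t(X, I) = I + I*X (t(X, I) = X*I + I = I*X + I = I + I*X)
√(t(-160, -188) + 9117) = √(-188*(1 - 160) + 9117) = √(-188*(-159) + 9117) = √(29892 + 9117) = √39009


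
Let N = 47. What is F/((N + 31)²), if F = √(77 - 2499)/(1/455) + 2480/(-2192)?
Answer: -155/833508 + 35*I*√2422/468 ≈ -0.00018596 + 3.6805*I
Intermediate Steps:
F = -155/137 + 455*I*√2422 (F = √(-2422)/(1/455) + 2480*(-1/2192) = (I*√2422)*455 - 155/137 = 455*I*√2422 - 155/137 = -155/137 + 455*I*√2422 ≈ -1.1314 + 22392.0*I)
F/((N + 31)²) = (-155/137 + 455*I*√2422)/((47 + 31)²) = (-155/137 + 455*I*√2422)/(78²) = (-155/137 + 455*I*√2422)/6084 = (-155/137 + 455*I*√2422)*(1/6084) = -155/833508 + 35*I*√2422/468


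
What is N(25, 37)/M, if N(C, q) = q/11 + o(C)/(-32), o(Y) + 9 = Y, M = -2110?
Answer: -63/46420 ≈ -0.0013572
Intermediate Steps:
o(Y) = -9 + Y
N(C, q) = 9/32 - C/32 + q/11 (N(C, q) = q/11 + (-9 + C)/(-32) = q*(1/11) + (-9 + C)*(-1/32) = q/11 + (9/32 - C/32) = 9/32 - C/32 + q/11)
N(25, 37)/M = (9/32 - 1/32*25 + (1/11)*37)/(-2110) = (9/32 - 25/32 + 37/11)*(-1/2110) = (63/22)*(-1/2110) = -63/46420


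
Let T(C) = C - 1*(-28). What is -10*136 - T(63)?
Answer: -1451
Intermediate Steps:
T(C) = 28 + C (T(C) = C + 28 = 28 + C)
-10*136 - T(63) = -10*136 - (28 + 63) = -1360 - 1*91 = -1360 - 91 = -1451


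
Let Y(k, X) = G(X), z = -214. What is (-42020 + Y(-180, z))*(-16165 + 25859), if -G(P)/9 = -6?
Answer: -406818404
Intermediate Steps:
G(P) = 54 (G(P) = -9*(-6) = 54)
Y(k, X) = 54
(-42020 + Y(-180, z))*(-16165 + 25859) = (-42020 + 54)*(-16165 + 25859) = -41966*9694 = -406818404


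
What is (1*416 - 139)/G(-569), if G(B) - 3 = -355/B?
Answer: 157613/2062 ≈ 76.437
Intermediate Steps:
G(B) = 3 - 355/B
(1*416 - 139)/G(-569) = (1*416 - 139)/(3 - 355/(-569)) = (416 - 139)/(3 - 355*(-1/569)) = 277/(3 + 355/569) = 277/(2062/569) = 277*(569/2062) = 157613/2062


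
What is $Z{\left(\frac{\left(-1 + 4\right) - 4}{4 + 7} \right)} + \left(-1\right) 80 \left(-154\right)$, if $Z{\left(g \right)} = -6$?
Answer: $12314$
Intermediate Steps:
$Z{\left(\frac{\left(-1 + 4\right) - 4}{4 + 7} \right)} + \left(-1\right) 80 \left(-154\right) = -6 + \left(-1\right) 80 \left(-154\right) = -6 - -12320 = -6 + 12320 = 12314$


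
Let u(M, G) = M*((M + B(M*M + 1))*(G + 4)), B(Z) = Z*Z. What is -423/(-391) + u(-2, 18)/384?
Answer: -58315/37536 ≈ -1.5536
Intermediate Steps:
B(Z) = Z**2
u(M, G) = M*(4 + G)*(M + (1 + M**2)**2) (u(M, G) = M*((M + (M*M + 1)**2)*(G + 4)) = M*((M + (M**2 + 1)**2)*(4 + G)) = M*((M + (1 + M**2)**2)*(4 + G)) = M*((4 + G)*(M + (1 + M**2)**2)) = M*(4 + G)*(M + (1 + M**2)**2))
-423/(-391) + u(-2, 18)/384 = -423/(-391) - 2*(4*(-2) + 4*(1 + (-2)**2)**2 + 18*(-2) + 18*(1 + (-2)**2)**2)/384 = -423*(-1/391) - 2*(-8 + 4*(1 + 4)**2 - 36 + 18*(1 + 4)**2)*(1/384) = 423/391 - 2*(-8 + 4*5**2 - 36 + 18*5**2)*(1/384) = 423/391 - 2*(-8 + 4*25 - 36 + 18*25)*(1/384) = 423/391 - 2*(-8 + 100 - 36 + 450)*(1/384) = 423/391 - 2*506*(1/384) = 423/391 - 1012*1/384 = 423/391 - 253/96 = -58315/37536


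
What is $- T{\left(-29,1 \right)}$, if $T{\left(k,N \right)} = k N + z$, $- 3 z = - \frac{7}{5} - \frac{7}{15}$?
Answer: $\frac{1277}{45} \approx 28.378$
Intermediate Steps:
$z = \frac{28}{45}$ ($z = - \frac{- \frac{7}{5} - \frac{7}{15}}{3} = \left(- \frac{1}{3}\right) \left(- \frac{28}{15}\right) = \frac{28}{45} \approx 0.62222$)
$T{\left(k,N \right)} = \frac{28}{45} + N k$ ($T{\left(k,N \right)} = k N + \frac{28}{45} = N k + \frac{28}{45} = \frac{28}{45} + N k$)
$- T{\left(-29,1 \right)} = - (\frac{28}{45} + 1 \left(-29\right)) = - (\frac{28}{45} - 29) = \left(-1\right) \left(- \frac{1277}{45}\right) = \frac{1277}{45}$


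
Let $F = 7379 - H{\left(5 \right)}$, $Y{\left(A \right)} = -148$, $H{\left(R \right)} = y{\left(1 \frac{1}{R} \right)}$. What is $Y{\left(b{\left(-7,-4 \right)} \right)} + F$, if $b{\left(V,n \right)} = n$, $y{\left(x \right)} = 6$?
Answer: $7225$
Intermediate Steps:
$H{\left(R \right)} = 6$
$F = 7373$ ($F = 7379 - 6 = 7373$)
$Y{\left(b{\left(-7,-4 \right)} \right)} + F = -148 + 7373 = 7225$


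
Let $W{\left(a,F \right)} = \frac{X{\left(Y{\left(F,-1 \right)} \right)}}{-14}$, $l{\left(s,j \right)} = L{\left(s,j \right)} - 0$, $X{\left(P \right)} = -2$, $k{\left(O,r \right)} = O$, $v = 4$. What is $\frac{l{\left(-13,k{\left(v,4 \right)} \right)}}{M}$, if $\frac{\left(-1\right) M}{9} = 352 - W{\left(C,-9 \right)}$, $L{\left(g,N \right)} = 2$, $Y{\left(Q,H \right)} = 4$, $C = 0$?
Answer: $- \frac{14}{22167} \approx -0.00063157$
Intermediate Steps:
$l{\left(s,j \right)} = 2$ ($l{\left(s,j \right)} = 2 - 0 = 2 + 0 = 2$)
$W{\left(a,F \right)} = \frac{1}{7}$ ($W{\left(a,F \right)} = - \frac{2}{-14} = \left(-2\right) \left(- \frac{1}{14}\right) = \frac{1}{7}$)
$M = - \frac{22167}{7}$ ($M = - 9 \left(352 - \frac{1}{7}\right) = \left(-9\right) \frac{2463}{7} = - \frac{22167}{7} \approx -3166.7$)
$\frac{l{\left(-13,k{\left(v,4 \right)} \right)}}{M} = \frac{2}{- \frac{22167}{7}} = 2 \left(- \frac{7}{22167}\right) = - \frac{14}{22167}$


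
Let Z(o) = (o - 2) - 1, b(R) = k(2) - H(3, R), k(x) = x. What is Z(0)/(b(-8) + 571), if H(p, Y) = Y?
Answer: -3/581 ≈ -0.0051635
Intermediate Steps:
b(R) = 2 - R
Z(o) = -3 + o (Z(o) = (-2 + o) - 1 = -3 + o)
Z(0)/(b(-8) + 571) = (-3 + 0)/((2 - 1*(-8)) + 571) = -3/((2 + 8) + 571) = -3/(10 + 571) = -3/581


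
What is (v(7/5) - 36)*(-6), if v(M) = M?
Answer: 1038/5 ≈ 207.60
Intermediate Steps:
(v(7/5) - 36)*(-6) = (7/5 - 36)*(-6) = -173/5*(-6) = 1038/5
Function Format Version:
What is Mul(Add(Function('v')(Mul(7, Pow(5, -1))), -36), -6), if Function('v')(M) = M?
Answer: Rational(1038, 5) ≈ 207.60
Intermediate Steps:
Mul(Add(Function('v')(Mul(7, Pow(5, -1))), -36), -6) = Mul(Add(Mul(7, Pow(5, -1)), -36), -6) = Mul(Add(Mul(7, Rational(1, 5)), -36), -6) = Mul(Add(Rational(7, 5), -36), -6) = Mul(Rational(-173, 5), -6) = Rational(1038, 5)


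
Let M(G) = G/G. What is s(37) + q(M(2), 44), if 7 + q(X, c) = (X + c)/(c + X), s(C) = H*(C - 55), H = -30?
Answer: 534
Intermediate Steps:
s(C) = 1650 - 30*C (s(C) = -30*(C - 55) = -30*(-55 + C) = 1650 - 30*C)
M(G) = 1
q(X, c) = -6 (q(X, c) = -7 + (X + c)/(c + X) = -7 + (X + c)/(X + c) = -7 + 1 = -6)
s(37) + q(M(2), 44) = (1650 - 30*37) - 6 = (1650 - 1110) - 6 = 540 - 6 = 534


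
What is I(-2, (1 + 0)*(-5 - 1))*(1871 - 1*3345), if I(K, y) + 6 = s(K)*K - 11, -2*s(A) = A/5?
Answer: 128238/5 ≈ 25648.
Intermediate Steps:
s(A) = -A/10 (s(A) = -A/(2*5) = -A/10)
I(K, y) = -17 - K**2/10 (I(K, y) = -6 + ((-K/10)*K - 11) = -6 + (-K**2/10 - 11) = -6 + (-11 - K**2/10) = -17 - K**2/10)
I(-2, (1 + 0)*(-5 - 1))*(1871 - 1*3345) = (-17 - 1/10*(-2)**2)*(1871 - 1*3345) = (-17 - 1/10*4)*(1871 - 3345) = (-17 - 2/5)*(-1474) = -87/5*(-1474) = 128238/5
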